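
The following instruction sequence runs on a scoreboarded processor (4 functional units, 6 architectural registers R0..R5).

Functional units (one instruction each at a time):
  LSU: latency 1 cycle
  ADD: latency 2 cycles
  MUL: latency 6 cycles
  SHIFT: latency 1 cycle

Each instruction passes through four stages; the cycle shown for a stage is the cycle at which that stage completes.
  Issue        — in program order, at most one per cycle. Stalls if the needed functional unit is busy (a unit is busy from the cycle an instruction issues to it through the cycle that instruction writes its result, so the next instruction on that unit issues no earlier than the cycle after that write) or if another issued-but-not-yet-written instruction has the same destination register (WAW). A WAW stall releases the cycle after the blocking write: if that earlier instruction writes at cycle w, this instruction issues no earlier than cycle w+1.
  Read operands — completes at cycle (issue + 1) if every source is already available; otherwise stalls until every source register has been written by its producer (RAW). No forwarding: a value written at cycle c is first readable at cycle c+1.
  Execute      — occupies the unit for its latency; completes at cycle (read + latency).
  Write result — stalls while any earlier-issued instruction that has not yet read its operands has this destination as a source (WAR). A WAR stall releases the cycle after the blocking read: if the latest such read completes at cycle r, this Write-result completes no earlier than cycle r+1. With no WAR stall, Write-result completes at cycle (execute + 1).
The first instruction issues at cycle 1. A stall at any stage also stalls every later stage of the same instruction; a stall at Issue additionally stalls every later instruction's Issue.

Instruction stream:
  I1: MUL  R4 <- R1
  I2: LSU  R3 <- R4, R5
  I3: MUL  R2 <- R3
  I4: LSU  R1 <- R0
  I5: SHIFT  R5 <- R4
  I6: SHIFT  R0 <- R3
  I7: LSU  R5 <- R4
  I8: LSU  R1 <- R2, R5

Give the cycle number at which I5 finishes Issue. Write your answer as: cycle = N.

cycle = 14

I1: IS=1 RO=2 EX=8 WR=9
I2: IS=2 RO=10 EX=11 WR=12  [RAW R4: wait I1 write@9]
I3: IS=10 RO=13 EX=19 WR=20  [struct: MUL busy until I1 writes@9; RAW R3: wait I2 write@12]
I4: IS=13 RO=14 EX=15 WR=16  [struct: LSU busy until I2 writes@12]
I5: IS=14 RO=15 EX=16 WR=17
I6: IS=18 RO=19 EX=20 WR=21  [struct: SHIFT busy until I5 writes@17]
I7: IS=19 RO=20 EX=21 WR=22
I8: IS=23 RO=24 EX=25 WR=26  [struct: LSU busy until I7 writes@22]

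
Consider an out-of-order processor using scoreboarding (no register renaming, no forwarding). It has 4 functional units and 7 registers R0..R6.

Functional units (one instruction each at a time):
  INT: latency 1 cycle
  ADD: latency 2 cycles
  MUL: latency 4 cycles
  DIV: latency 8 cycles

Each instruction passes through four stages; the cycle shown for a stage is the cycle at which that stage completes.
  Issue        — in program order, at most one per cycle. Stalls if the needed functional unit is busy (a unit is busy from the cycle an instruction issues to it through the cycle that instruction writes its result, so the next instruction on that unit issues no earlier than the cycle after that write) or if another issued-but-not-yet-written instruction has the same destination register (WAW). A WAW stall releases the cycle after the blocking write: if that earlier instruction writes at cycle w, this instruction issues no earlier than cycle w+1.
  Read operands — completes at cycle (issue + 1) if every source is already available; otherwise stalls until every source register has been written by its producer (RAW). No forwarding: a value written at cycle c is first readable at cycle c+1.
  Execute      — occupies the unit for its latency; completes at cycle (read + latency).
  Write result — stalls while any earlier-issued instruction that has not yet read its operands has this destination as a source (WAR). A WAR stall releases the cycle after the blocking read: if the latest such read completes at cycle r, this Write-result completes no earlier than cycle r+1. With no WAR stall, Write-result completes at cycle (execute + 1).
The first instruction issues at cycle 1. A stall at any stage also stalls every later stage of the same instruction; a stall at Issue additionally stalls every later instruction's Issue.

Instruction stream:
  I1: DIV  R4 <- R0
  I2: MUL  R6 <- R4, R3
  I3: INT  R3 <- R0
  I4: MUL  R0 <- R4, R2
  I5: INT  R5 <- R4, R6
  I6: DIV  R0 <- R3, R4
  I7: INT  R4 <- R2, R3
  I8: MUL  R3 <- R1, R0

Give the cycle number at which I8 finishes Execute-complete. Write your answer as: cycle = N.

cycle = 40

  I1 | 1 | 2 | 10 | 11
  I2 | 2 | 12 | 16 | 17   RAW R4: wait I1 write@11
  I3 | 3 | 4 | 5 | 13   WAR R3: wait I2 read@12
  I4 | 18 | 19 | 23 | 24   struct: MUL busy until I2 writes@17
  I5 | 19 | 20 | 21 | 22
  I6 | 25 | 26 | 34 | 35   WAW R0: wait I4 write@24
  I7 | 26 | 27 | 28 | 29
  I8 | 27 | 36 | 40 | 41   RAW R0: wait I6 write@35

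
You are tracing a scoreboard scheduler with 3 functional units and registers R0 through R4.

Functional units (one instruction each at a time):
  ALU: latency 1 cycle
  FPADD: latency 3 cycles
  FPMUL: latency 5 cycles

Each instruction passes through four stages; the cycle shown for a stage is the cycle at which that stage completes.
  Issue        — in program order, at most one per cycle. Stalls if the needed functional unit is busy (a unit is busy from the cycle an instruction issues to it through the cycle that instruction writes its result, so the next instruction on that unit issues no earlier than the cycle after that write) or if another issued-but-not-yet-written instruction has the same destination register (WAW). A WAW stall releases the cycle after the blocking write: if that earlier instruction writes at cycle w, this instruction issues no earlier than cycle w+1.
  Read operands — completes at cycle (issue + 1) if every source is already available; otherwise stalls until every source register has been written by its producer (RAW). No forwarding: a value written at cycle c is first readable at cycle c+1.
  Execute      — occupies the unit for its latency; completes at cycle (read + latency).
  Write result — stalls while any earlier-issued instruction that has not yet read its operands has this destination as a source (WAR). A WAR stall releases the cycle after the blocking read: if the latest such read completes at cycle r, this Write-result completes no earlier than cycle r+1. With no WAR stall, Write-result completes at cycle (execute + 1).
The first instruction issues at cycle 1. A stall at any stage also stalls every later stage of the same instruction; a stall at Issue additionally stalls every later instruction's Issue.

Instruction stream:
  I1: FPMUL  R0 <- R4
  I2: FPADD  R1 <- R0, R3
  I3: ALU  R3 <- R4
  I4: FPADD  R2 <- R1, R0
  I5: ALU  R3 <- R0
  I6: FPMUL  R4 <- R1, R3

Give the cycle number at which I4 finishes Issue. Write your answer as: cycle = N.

cycle = 14

[1] I1 issues→FPMUL
[2] I1 reads · I2 issues→FPADD
[3] I3 issues→ALU
[4] I3 reads
[5] I3 exec-done
[7] I1 exec-done
[8] I1 writes R0
[9] I2 reads
[10] I3 writes R3
[12] I2 exec-done
[13] I2 writes R1
[14] I4 issues→FPADD
[15] I4 reads · I5 issues→ALU
[16] I5 reads · I6 issues→FPMUL
[17] I5 exec-done
[18] I4 exec-done · I5 writes R3
[19] I4 writes R2 · I6 reads
[24] I6 exec-done
[25] I6 writes R4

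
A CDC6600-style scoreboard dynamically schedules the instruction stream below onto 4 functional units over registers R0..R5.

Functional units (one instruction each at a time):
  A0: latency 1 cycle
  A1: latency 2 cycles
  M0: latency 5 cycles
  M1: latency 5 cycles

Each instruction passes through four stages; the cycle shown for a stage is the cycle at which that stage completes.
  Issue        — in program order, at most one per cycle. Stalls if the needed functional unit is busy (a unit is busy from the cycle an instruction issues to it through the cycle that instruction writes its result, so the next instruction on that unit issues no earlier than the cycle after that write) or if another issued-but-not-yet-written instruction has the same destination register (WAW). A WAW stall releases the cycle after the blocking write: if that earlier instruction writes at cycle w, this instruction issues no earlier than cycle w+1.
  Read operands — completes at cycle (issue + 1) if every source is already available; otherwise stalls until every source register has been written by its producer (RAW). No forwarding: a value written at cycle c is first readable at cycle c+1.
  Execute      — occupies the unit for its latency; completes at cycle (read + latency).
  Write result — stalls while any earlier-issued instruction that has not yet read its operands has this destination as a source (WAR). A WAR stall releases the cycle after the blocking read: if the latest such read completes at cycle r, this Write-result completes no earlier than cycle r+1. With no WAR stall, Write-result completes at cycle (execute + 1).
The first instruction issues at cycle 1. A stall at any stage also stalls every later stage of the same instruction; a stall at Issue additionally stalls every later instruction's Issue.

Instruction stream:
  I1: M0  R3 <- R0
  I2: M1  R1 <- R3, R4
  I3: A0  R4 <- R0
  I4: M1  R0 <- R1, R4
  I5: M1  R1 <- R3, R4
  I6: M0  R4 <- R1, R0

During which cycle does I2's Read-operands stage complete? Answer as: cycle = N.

cycle = 9

[I1] 1/2/7/8
[I2] 2/9/14/15  (RAW R3: wait I1 write@8)
[I3] 3/4/5/10  (WAR R4: wait I2 read@9)
[I4] 16/17/22/23  (struct: M1 busy until I2 writes@15)
[I5] 24/25/30/31  (struct: M1 busy until I4 writes@23)
[I6] 25/32/37/38  (RAW R1: wait I5 write@31)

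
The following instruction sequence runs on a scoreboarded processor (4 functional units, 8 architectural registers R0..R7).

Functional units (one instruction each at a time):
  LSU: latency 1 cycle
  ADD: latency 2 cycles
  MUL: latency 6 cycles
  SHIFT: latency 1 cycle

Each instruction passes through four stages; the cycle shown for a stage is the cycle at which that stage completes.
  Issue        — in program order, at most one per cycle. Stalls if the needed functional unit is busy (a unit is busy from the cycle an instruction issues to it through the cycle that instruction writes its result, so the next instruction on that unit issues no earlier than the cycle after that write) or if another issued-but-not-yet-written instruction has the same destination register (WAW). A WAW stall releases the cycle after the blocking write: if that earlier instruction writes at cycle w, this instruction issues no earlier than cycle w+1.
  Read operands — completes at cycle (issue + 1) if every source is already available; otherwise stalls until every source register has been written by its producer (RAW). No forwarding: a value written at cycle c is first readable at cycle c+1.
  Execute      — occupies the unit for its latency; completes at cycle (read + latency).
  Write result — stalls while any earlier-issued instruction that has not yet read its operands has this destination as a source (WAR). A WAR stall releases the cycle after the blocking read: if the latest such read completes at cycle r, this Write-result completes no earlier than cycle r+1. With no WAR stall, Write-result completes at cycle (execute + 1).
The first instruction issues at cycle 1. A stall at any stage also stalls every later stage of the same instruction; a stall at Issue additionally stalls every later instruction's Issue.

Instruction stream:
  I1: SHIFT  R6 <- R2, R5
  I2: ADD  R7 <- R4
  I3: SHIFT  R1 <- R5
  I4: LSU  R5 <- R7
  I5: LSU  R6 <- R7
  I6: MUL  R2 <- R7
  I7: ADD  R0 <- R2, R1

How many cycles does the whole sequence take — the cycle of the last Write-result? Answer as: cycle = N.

cycle 1: I1 dispatched to SHIFT
cycle 2: I1 operands ready | I2 dispatched to ADD
cycle 3: I1 complete | I2 operands ready
cycle 4: R6←I1
cycle 5: I2 complete | I3 dispatched to SHIFT
cycle 6: R7←I2 | I3 operands ready | I4 dispatched to LSU
cycle 7: I3 complete | I4 operands ready
cycle 8: R1←I3 | I4 complete
cycle 9: R5←I4
cycle 10: I5 dispatched to LSU
cycle 11: I5 operands ready | I6 dispatched to MUL
cycle 12: I5 complete | I6 operands ready | I7 dispatched to ADD
cycle 13: R6←I5
cycle 18: I6 complete
cycle 19: R2←I6
cycle 20: I7 operands ready
cycle 22: I7 complete
cycle 23: R0←I7

cycle = 23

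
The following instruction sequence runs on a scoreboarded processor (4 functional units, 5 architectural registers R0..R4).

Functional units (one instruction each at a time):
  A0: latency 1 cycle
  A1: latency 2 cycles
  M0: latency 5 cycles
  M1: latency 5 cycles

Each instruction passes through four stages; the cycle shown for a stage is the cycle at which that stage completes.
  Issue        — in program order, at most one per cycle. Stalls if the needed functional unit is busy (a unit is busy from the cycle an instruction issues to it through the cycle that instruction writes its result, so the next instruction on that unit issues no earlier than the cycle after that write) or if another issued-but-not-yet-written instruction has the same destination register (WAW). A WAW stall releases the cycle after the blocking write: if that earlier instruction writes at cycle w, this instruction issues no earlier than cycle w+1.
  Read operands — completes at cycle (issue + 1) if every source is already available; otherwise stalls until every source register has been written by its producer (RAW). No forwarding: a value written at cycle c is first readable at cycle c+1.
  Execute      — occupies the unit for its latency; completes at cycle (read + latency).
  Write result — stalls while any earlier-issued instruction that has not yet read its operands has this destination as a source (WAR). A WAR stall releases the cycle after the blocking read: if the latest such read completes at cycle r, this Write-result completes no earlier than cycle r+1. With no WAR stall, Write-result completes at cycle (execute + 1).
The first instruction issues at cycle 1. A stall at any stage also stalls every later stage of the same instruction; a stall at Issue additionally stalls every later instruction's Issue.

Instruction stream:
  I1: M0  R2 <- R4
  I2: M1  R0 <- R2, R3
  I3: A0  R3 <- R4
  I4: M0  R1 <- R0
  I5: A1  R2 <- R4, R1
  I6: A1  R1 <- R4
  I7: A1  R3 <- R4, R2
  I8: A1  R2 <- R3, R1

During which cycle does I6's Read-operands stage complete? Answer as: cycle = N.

I1  is:1  ro:2  ex:7  wr:8
I2  is:2  ro:9  ex:14  wr:15  — RAW R2: wait I1 write@8
I3  is:3  ro:4  ex:5  wr:10  — WAR R3: wait I2 read@9
I4  is:9  ro:16  ex:21  wr:22  — struct: M0 busy until I1 writes@8, RAW R0: wait I2 write@15
I5  is:10  ro:23  ex:25  wr:26  — RAW R1: wait I4 write@22
I6  is:27  ro:28  ex:30  wr:31  — struct: A1 busy until I5 writes@26
I7  is:32  ro:33  ex:35  wr:36  — struct: A1 busy until I6 writes@31
I8  is:37  ro:38  ex:40  wr:41  — struct: A1 busy until I7 writes@36

cycle = 28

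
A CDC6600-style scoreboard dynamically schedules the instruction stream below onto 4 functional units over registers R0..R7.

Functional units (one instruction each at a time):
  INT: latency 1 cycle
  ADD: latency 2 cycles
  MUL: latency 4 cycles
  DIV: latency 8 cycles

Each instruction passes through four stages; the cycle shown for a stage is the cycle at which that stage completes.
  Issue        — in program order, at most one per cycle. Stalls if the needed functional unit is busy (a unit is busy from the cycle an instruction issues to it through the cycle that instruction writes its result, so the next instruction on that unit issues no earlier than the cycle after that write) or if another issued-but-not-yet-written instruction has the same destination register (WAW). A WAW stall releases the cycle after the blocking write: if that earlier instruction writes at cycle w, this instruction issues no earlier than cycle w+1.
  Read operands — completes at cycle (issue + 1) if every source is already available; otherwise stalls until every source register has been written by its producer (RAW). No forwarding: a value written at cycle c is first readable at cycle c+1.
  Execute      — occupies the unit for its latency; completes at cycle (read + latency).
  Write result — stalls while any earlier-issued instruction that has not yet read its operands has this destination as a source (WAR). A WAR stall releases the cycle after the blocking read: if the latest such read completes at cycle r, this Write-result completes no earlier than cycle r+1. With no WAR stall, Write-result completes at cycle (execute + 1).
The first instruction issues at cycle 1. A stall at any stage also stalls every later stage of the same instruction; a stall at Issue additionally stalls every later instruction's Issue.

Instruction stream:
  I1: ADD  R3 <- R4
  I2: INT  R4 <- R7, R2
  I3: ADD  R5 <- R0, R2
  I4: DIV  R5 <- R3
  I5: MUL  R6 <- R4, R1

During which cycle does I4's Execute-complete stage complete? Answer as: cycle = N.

cycle = 20

I1 -> (1, 2, 4, 5)
I2 -> (2, 3, 4, 5)
I3 -> (6, 7, 9, 10)  // struct: ADD busy until I1 writes@5
I4 -> (11, 12, 20, 21)  // WAW R5: wait I3 write@10
I5 -> (12, 13, 17, 18)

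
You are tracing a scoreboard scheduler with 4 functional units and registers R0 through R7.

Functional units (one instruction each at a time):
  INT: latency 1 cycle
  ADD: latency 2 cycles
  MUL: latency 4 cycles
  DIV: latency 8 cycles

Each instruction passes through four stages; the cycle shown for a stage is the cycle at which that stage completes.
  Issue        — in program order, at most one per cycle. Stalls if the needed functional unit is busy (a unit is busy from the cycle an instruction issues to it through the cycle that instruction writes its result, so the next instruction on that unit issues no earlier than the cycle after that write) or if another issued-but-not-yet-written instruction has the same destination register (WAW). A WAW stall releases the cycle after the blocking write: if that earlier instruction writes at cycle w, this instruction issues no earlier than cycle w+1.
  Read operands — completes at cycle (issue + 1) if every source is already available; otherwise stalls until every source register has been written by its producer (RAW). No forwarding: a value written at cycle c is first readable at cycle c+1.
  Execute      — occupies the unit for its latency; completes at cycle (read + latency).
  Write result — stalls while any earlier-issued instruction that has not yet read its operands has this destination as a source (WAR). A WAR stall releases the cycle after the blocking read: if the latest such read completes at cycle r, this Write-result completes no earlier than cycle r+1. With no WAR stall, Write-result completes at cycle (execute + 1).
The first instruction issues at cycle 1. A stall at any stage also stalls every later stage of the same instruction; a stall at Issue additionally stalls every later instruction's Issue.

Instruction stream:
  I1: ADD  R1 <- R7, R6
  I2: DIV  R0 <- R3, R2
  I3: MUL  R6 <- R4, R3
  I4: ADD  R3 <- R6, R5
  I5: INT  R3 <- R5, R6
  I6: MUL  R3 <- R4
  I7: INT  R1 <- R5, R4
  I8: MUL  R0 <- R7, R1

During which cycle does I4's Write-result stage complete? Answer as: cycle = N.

  I1 | 1 | 2 | 4 | 5
  I2 | 2 | 3 | 11 | 12
  I3 | 3 | 4 | 8 | 9
  I4 | 6 | 10 | 12 | 13   struct: ADD busy until I1 writes@5 · RAW R6: wait I3 write@9
  I5 | 14 | 15 | 16 | 17   WAW R3: wait I4 write@13
  I6 | 18 | 19 | 23 | 24   WAW R3: wait I5 write@17
  I7 | 19 | 20 | 21 | 22
  I8 | 25 | 26 | 30 | 31   struct: MUL busy until I6 writes@24

cycle = 13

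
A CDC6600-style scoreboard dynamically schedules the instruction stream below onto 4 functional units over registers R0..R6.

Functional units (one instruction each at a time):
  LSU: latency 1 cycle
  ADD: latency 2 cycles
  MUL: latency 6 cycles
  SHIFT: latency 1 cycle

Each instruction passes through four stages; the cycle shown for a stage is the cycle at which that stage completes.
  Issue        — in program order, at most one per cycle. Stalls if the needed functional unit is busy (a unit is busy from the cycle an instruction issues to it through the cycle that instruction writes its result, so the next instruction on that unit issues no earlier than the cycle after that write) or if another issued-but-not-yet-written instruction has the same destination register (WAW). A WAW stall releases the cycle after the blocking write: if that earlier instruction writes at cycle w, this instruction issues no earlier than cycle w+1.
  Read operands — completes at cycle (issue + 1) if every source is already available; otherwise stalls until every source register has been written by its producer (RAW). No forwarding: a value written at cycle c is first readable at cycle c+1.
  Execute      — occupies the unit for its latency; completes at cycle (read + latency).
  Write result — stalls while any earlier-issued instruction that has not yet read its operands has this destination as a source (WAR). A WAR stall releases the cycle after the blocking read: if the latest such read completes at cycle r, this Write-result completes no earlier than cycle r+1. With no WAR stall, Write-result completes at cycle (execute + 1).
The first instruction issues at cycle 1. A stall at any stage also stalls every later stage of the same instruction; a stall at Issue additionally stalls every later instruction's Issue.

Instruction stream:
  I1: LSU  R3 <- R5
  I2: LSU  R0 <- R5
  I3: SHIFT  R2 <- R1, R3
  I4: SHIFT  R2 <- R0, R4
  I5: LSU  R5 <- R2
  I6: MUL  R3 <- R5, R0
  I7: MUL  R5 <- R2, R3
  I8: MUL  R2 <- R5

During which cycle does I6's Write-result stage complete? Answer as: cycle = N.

cycle 1: I1→LSU
cycle 2: I1 RO
cycle 3: I1 EX
cycle 4: I1 WR R3
cycle 5: I2→LSU
cycle 6: I2 RO; I3→SHIFT
cycle 7: I2 EX; I3 RO
cycle 8: I2 WR R0; I3 EX
cycle 9: I3 WR R2
cycle 10: I4→SHIFT
cycle 11: I4 RO; I5→LSU
cycle 12: I4 EX; I6→MUL
cycle 13: I4 WR R2
cycle 14: I5 RO
cycle 15: I5 EX
cycle 16: I5 WR R5
cycle 17: I6 RO
cycle 23: I6 EX
cycle 24: I6 WR R3
cycle 25: I7→MUL
cycle 26: I7 RO
cycle 32: I7 EX
cycle 33: I7 WR R5
cycle 34: I8→MUL
cycle 35: I8 RO
cycle 41: I8 EX
cycle 42: I8 WR R2

cycle = 24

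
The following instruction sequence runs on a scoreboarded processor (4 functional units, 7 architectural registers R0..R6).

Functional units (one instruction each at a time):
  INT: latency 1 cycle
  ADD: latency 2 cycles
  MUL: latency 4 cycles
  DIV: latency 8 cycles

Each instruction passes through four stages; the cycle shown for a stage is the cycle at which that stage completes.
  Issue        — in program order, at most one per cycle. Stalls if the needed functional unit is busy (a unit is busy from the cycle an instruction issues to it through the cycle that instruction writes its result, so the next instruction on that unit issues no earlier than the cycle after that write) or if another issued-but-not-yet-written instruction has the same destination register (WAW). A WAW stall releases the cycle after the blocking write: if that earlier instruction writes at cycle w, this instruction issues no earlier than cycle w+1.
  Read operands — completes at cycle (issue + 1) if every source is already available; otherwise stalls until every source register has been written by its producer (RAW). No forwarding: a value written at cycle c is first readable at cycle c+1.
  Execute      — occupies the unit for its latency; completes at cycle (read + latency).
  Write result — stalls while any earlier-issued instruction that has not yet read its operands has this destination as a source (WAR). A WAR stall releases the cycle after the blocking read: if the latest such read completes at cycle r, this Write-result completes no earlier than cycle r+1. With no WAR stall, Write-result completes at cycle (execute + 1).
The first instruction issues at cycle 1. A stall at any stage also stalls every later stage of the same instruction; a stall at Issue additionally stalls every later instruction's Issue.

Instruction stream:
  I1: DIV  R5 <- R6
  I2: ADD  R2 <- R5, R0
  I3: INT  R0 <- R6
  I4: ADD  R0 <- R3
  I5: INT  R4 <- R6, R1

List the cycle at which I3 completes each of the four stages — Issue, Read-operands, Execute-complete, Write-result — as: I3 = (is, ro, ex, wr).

I3 = (3, 4, 5, 13)

[1] I1 dispatched to DIV
[2] I1 operands ready | I2 dispatched to ADD
[3] I3 dispatched to INT
[4] I3 operands ready
[5] I3 complete
[10] I1 complete
[11] R5←I1
[12] I2 operands ready
[13] R0←I3
[14] I2 complete
[15] R2←I2
[16] I4 dispatched to ADD
[17] I4 operands ready | I5 dispatched to INT
[18] I5 operands ready
[19] I4 complete | I5 complete
[20] R0←I4 | R4←I5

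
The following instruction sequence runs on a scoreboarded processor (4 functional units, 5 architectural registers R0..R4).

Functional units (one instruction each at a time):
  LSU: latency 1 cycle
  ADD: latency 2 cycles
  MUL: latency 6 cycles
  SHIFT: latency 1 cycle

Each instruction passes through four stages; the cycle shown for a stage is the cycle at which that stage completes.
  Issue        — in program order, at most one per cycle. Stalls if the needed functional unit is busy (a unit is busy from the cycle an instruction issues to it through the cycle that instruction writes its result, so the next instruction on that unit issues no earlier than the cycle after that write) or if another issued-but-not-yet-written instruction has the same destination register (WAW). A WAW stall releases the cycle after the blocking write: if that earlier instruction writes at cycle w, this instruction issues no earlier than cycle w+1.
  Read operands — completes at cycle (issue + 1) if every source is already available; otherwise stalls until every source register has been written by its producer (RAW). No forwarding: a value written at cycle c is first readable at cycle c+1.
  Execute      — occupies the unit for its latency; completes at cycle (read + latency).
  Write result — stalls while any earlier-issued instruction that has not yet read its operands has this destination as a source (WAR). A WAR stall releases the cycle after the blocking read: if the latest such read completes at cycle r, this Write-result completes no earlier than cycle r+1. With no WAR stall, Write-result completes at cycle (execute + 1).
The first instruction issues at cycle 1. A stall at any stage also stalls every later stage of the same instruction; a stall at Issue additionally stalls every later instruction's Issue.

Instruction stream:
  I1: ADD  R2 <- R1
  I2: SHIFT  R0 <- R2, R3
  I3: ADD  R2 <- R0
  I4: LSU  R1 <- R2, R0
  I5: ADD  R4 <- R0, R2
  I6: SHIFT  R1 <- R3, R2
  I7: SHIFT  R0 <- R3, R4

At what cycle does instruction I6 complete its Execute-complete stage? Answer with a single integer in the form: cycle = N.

cycle 1: I1→ADD
cycle 2: I1 RO; I2→SHIFT
cycle 4: I1 EX
cycle 5: I1 WR R2
cycle 6: I2 RO; I3→ADD
cycle 7: I2 EX; I4→LSU
cycle 8: I2 WR R0
cycle 9: I3 RO
cycle 11: I3 EX
cycle 12: I3 WR R2
cycle 13: I4 RO; I5→ADD
cycle 14: I4 EX; I5 RO
cycle 15: I4 WR R1
cycle 16: I5 EX; I6→SHIFT
cycle 17: I5 WR R4; I6 RO
cycle 18: I6 EX
cycle 19: I6 WR R1
cycle 20: I7→SHIFT
cycle 21: I7 RO
cycle 22: I7 EX
cycle 23: I7 WR R0

cycle = 18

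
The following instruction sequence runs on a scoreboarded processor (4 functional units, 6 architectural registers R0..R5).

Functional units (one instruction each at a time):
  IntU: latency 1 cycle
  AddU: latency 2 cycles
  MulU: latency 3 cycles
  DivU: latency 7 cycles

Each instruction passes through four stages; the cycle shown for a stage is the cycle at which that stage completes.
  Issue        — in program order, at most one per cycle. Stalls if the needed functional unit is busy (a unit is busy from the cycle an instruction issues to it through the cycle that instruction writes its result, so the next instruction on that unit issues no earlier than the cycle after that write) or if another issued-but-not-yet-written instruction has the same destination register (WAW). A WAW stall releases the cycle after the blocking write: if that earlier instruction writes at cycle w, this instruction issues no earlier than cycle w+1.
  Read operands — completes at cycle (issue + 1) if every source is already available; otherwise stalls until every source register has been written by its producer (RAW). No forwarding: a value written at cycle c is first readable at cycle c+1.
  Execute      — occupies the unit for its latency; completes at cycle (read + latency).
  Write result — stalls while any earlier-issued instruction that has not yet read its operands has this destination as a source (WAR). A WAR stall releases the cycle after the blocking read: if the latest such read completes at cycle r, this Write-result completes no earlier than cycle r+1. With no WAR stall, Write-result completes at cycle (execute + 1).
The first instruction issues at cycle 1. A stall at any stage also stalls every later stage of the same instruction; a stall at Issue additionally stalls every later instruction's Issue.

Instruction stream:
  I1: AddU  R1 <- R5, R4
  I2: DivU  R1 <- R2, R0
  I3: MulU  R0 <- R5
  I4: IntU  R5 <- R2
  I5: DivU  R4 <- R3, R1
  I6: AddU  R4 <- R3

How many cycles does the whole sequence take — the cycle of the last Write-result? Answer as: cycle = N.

cycle = 30

c1: I1 issues→AddU
c2: I1 reads
c4: I1 exec-done
c5: I1 writes R1
c6: I2 issues→DivU
c7: I2 reads · I3 issues→MulU
c8: I3 reads · I4 issues→IntU
c9: I4 reads
c10: I4 exec-done
c11: I3 exec-done · I4 writes R5
c12: I3 writes R0
c14: I2 exec-done
c15: I2 writes R1
c16: I5 issues→DivU
c17: I5 reads
c24: I5 exec-done
c25: I5 writes R4
c26: I6 issues→AddU
c27: I6 reads
c29: I6 exec-done
c30: I6 writes R4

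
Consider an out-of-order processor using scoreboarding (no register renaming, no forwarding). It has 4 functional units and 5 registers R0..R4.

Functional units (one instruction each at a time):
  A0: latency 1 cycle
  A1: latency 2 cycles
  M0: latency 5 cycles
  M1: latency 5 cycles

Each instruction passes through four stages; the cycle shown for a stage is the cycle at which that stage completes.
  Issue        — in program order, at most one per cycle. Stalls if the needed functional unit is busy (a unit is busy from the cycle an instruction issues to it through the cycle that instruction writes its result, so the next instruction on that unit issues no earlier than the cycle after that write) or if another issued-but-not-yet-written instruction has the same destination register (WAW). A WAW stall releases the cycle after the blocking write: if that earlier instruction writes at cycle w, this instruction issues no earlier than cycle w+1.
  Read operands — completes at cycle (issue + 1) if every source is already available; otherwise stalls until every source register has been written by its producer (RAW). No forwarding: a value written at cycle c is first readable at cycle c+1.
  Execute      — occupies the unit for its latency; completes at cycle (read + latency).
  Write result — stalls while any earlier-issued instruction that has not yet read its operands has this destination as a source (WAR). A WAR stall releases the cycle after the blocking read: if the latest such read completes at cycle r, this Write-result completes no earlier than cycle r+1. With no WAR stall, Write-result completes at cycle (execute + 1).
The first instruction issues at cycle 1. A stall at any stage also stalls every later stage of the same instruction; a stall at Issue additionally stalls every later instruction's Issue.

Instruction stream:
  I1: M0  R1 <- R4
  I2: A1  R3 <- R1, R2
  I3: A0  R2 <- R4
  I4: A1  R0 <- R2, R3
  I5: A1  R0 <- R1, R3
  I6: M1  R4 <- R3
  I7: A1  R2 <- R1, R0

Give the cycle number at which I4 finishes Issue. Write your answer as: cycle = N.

I1 -> (1, 2, 7, 8)
I2 -> (2, 9, 11, 12)  // RAW R1: wait I1 write@8
I3 -> (3, 4, 5, 10)  // WAR R2: wait I2 read@9
I4 -> (13, 14, 16, 17)  // struct: A1 busy until I2 writes@12
I5 -> (18, 19, 21, 22)  // struct: A1 busy until I4 writes@17
I6 -> (19, 20, 25, 26)
I7 -> (23, 24, 26, 27)  // struct: A1 busy until I5 writes@22

cycle = 13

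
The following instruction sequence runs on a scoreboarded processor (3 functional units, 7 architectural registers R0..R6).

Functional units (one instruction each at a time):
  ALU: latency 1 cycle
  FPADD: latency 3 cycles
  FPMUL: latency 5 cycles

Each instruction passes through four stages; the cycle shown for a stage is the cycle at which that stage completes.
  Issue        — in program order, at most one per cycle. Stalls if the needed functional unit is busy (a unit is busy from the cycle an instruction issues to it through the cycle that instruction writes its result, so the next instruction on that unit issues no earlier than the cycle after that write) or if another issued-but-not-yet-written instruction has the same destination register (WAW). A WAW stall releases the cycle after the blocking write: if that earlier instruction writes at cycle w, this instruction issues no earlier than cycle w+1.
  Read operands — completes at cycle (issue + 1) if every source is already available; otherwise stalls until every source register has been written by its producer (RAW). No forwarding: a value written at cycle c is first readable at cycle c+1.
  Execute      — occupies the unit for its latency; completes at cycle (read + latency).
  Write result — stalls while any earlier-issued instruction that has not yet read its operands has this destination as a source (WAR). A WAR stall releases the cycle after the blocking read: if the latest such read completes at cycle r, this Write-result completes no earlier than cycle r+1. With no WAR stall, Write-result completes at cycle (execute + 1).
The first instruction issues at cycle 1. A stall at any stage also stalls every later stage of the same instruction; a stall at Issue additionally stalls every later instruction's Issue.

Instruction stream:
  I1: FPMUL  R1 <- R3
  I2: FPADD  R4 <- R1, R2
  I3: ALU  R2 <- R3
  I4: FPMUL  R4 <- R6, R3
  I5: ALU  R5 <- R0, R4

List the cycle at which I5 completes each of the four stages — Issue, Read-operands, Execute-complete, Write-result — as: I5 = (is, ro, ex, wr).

I5 = (15, 22, 23, 24)

  I1 | 1 | 2 | 7 | 8
  I2 | 2 | 9 | 12 | 13   RAW R1: wait I1 write@8
  I3 | 3 | 4 | 5 | 10   WAR R2: wait I2 read@9
  I4 | 14 | 15 | 20 | 21   WAW R4: wait I2 write@13
  I5 | 15 | 22 | 23 | 24   RAW R4: wait I4 write@21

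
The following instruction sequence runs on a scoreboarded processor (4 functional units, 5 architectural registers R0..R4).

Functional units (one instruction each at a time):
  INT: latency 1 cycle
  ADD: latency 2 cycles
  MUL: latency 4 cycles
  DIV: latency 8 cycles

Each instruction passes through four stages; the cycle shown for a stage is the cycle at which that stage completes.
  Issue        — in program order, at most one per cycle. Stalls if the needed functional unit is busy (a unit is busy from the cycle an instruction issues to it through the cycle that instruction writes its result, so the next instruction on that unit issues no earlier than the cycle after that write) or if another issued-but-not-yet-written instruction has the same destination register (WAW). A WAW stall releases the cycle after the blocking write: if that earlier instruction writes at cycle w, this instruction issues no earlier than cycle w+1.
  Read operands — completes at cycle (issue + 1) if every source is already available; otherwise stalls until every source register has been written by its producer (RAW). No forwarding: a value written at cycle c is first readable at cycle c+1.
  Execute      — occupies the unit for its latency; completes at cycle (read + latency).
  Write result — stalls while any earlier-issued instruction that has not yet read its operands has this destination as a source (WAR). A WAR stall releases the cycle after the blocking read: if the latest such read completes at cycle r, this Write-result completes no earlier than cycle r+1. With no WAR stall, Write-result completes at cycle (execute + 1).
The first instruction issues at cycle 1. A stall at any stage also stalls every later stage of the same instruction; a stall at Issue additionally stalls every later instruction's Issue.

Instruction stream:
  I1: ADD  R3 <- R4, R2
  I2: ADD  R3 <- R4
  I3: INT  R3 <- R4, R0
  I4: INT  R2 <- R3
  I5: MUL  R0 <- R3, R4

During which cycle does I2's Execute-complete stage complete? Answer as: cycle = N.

cycle = 9

c1: issue I1 (ADD)
c2: I1 read-ops
c4: I1 finished on ADD
c5: I1→R3
c6: issue I2 (ADD)
c7: I2 read-ops
c9: I2 finished on ADD
c10: I2→R3
c11: issue I3 (INT)
c12: I3 read-ops
c13: I3 finished on INT
c14: I3→R3
c15: issue I4 (INT)
c16: I4 read-ops | issue I5 (MUL)
c17: I4 finished on INT | I5 read-ops
c18: I4→R2
c21: I5 finished on MUL
c22: I5→R0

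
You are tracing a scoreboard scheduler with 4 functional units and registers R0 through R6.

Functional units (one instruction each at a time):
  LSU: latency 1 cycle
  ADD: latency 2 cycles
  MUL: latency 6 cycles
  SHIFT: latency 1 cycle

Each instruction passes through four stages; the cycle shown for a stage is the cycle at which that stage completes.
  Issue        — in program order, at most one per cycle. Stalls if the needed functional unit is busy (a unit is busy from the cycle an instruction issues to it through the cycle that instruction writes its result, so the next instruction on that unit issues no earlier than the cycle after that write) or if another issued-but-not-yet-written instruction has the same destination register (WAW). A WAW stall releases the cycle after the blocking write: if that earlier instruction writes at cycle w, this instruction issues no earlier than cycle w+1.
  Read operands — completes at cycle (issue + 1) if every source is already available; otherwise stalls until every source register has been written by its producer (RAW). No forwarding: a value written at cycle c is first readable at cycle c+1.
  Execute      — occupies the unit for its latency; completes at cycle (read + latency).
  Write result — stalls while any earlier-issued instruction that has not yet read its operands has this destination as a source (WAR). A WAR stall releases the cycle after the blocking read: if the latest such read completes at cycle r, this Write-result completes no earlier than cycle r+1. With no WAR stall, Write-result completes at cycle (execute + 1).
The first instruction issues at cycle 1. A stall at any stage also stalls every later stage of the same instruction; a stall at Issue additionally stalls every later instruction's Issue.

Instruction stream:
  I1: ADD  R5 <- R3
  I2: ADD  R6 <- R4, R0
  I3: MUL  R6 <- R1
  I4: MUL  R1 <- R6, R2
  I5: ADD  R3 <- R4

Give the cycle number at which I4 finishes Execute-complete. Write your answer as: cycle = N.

cycle 1: I1 issues→ADD
cycle 2: I1 reads
cycle 4: I1 exec-done
cycle 5: I1 writes R5
cycle 6: I2 issues→ADD
cycle 7: I2 reads
cycle 9: I2 exec-done
cycle 10: I2 writes R6
cycle 11: I3 issues→MUL
cycle 12: I3 reads
cycle 18: I3 exec-done
cycle 19: I3 writes R6
cycle 20: I4 issues→MUL
cycle 21: I4 reads | I5 issues→ADD
cycle 22: I5 reads
cycle 24: I5 exec-done
cycle 25: I5 writes R3
cycle 27: I4 exec-done
cycle 28: I4 writes R1

cycle = 27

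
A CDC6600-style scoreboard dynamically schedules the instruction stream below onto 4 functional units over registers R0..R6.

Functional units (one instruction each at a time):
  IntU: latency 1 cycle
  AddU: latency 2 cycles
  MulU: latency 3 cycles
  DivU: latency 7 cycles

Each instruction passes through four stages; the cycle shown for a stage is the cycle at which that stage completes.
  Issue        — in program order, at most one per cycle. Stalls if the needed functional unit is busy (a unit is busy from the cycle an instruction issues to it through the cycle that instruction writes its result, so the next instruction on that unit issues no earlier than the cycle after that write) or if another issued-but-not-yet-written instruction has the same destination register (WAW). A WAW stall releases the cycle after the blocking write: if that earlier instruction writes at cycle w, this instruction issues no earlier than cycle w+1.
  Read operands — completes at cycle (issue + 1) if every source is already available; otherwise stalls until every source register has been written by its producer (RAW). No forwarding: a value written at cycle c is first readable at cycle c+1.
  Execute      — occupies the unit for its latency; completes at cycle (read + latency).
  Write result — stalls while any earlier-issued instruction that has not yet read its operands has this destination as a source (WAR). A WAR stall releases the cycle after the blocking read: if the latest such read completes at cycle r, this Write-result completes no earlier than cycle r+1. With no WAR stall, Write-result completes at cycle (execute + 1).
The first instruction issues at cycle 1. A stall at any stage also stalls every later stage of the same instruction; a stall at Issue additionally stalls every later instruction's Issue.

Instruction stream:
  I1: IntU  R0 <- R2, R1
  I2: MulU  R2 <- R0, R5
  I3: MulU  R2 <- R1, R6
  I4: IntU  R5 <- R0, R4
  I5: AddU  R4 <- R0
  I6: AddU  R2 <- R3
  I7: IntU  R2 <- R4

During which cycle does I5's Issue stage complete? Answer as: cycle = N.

cycle = 12

cycle 1: I1 dispatched to IntU
cycle 2: I1 operands ready; I2 dispatched to MulU
cycle 3: I1 complete
cycle 4: R0←I1
cycle 5: I2 operands ready
cycle 8: I2 complete
cycle 9: R2←I2
cycle 10: I3 dispatched to MulU
cycle 11: I3 operands ready; I4 dispatched to IntU
cycle 12: I4 operands ready; I5 dispatched to AddU
cycle 13: I4 complete; I5 operands ready
cycle 14: I3 complete; R5←I4
cycle 15: R2←I3; I5 complete
cycle 16: R4←I5
cycle 17: I6 dispatched to AddU
cycle 18: I6 operands ready
cycle 20: I6 complete
cycle 21: R2←I6
cycle 22: I7 dispatched to IntU
cycle 23: I7 operands ready
cycle 24: I7 complete
cycle 25: R2←I7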